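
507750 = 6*84625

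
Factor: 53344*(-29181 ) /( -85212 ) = 2^3*3^( - 3 )*71^1*137^1*263^( - 1)*1667^1 = 129719272/7101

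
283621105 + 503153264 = 786774369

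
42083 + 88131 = 130214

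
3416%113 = 26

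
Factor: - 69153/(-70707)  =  89/91  =  7^(-1) * 13^( - 1 ) * 89^1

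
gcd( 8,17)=1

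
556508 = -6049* (-92) 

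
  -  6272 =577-6849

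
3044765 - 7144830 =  - 4100065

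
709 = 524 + 185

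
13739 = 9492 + 4247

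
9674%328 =162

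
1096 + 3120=4216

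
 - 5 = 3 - 8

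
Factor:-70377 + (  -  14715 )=- 2^2*3^1*7^1*1013^1 = - 85092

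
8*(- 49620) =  - 396960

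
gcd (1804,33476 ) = 4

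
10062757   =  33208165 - 23145408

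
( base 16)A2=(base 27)60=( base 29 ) 5h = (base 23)71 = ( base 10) 162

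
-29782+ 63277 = 33495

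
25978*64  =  1662592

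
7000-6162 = 838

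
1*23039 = 23039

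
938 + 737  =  1675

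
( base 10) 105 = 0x69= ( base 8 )151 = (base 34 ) 33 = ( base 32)39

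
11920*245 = 2920400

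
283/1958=283/1958= 0.14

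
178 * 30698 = 5464244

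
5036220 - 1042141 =3994079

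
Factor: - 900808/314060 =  - 2^1*5^( - 1)*41^( - 1)*383^( - 1 ) * 112601^1 = - 225202/78515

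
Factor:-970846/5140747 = -2^1*485423^1*5140747^(-1 )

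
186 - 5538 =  - 5352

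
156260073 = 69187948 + 87072125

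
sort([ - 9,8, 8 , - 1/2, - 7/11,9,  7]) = [ - 9,  -  7/11, - 1/2,7,8,8, 9 ] 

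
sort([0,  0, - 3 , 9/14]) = [ - 3 , 0, 0 , 9/14] 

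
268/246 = 1 + 11/123 = 1.09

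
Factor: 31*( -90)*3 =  - 2^1 * 3^3 * 5^1*31^1 = - 8370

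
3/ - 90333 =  - 1 + 30110/30111  =  -0.00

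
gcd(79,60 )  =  1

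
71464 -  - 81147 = 152611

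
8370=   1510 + 6860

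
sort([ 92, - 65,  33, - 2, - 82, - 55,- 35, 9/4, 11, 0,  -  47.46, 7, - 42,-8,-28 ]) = [-82 , - 65 ,-55, - 47.46, - 42, - 35,  -  28,-8, - 2, 0, 9/4 , 7 , 11, 33,92 ] 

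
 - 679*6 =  - 4074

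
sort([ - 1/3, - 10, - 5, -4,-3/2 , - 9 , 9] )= [ - 10, - 9, - 5, - 4, - 3/2, - 1/3, 9]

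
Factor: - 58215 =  - 3^1*5^1*3881^1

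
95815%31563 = 1126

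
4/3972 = 1/993 =0.00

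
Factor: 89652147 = 3^1 * 13^1*37^1 * 62129^1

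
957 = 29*33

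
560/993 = 560/993 = 0.56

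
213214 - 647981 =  - 434767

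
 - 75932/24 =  - 18983/6 = - 3163.83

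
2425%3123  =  2425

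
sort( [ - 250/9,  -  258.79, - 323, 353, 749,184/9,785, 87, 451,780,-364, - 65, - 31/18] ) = [ - 364 , - 323 ,-258.79, -65,-250/9,  -  31/18, 184/9,87,353,451,749,780,785] 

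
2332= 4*583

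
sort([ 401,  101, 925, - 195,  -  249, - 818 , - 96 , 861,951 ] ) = [ - 818, - 249,-195, - 96,  101, 401,861, 925, 951] 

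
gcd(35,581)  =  7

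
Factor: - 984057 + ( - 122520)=-3^2 * 122953^1  =  - 1106577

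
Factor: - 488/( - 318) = 244/159=2^2*3^( - 1 )* 53^( - 1 )*61^1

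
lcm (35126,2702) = 35126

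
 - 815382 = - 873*934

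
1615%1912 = 1615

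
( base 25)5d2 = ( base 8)6574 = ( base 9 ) 4655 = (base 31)3ib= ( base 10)3452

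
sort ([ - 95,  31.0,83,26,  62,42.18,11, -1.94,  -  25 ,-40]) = [-95, -40, - 25,- 1.94, 11,26, 31.0,42.18,62, 83]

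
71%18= 17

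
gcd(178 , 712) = 178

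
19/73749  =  19/73749 = 0.00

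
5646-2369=3277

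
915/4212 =305/1404 = 0.22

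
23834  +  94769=118603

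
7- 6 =1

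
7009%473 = 387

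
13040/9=1448 + 8/9 = 1448.89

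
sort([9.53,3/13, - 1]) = [ - 1, 3/13 , 9.53] 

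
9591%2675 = 1566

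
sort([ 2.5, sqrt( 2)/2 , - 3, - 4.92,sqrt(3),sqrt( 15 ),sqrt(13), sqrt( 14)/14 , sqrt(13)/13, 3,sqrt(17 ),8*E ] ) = [-4.92,-3, sqrt( 14 ) /14, sqrt( 13) /13,sqrt( 2) /2, sqrt( 3 ), 2.5 , 3 , sqrt(13) , sqrt( 15 ),  sqrt( 17) , 8 * E ]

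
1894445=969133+925312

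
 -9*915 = - 8235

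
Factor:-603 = - 3^2*67^1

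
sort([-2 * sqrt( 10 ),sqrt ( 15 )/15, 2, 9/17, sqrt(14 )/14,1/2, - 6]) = [ - 2 * sqrt(10 ),-6,sqrt(15) /15, sqrt(14 ) /14 , 1/2,  9/17, 2]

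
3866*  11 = 42526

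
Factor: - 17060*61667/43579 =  -2^2*5^1*853^1 *43579^( - 1 )*61667^1 = -1052039020/43579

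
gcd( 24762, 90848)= 2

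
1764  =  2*882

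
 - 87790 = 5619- 93409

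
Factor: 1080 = 2^3*3^3*5^1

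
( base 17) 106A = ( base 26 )7b7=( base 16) 13a1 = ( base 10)5025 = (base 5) 130100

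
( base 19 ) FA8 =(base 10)5613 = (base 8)12755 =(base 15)19E3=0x15ED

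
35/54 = 35/54 = 0.65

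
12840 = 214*60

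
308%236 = 72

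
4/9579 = 4/9579 = 0.00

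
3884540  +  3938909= 7823449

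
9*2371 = 21339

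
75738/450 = 12623/75 = 168.31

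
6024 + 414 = 6438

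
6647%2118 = 293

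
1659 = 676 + 983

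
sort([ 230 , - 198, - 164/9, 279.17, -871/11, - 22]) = [ - 198, - 871/11, - 22, - 164/9,  230, 279.17 ] 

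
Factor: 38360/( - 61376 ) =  - 2^ ( - 3) *5^1  =  - 5/8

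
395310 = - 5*(  -  79062) 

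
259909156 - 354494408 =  - 94585252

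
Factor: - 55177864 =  - 2^3*7^1*89^1*11071^1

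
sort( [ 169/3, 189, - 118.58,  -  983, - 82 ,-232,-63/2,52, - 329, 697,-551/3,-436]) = [-983,  -  436, -329,-232, -551/3,-118.58 , - 82 ,-63/2, 52,  169/3, 189, 697 ]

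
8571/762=11 + 63/254  =  11.25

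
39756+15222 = 54978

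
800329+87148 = 887477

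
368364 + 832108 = 1200472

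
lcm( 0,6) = 0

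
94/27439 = 94/27439 = 0.00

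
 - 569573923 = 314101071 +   -  883674994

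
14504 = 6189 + 8315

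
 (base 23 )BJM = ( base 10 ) 6278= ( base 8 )14206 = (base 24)ale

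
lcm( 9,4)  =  36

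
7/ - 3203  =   - 7/3203 = - 0.00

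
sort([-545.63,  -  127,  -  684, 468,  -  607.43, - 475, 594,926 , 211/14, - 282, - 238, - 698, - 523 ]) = [- 698,  -  684, - 607.43, - 545.63 , - 523,  -  475 , - 282,-238,  -  127,211/14, 468,594,926] 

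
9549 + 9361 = 18910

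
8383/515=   8383/515  =  16.28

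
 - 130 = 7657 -7787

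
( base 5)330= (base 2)1011010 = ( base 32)2Q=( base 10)90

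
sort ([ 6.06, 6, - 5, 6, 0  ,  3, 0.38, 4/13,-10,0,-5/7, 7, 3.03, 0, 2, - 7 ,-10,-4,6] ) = [ - 10, - 10, - 7, - 5,-4 , - 5/7, 0, 0, 0, 4/13,0.38, 2,3  ,  3.03,6, 6, 6, 6.06, 7 ] 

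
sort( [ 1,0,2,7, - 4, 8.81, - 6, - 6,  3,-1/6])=[ - 6, - 6 ,-4, - 1/6,0, 1,  2, 3,  7, 8.81 ] 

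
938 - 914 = 24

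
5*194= 970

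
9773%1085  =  8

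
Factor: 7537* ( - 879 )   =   - 3^1*293^1*7537^1= - 6625023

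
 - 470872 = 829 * ( - 568)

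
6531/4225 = 6531/4225 = 1.55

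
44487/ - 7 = -6356 + 5/7= - 6355.29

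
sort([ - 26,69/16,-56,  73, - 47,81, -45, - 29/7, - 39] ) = [ - 56 , - 47, -45 ,  -  39, - 26, - 29/7,69/16, 73,81]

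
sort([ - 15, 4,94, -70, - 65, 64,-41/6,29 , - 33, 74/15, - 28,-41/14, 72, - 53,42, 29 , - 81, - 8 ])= [ - 81,-70, - 65,-53, - 33, - 28, - 15, - 8, - 41/6, - 41/14,4, 74/15, 29, 29,42,64,72, 94 ] 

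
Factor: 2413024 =2^5 * 75407^1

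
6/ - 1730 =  - 1  +  862/865 = -0.00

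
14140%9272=4868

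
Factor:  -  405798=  - 2^1 * 3^1*47^1 * 1439^1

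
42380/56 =10595/14 = 756.79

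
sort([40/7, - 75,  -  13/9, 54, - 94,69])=[ - 94 , - 75, -13/9,40/7,  54,69] 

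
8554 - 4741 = 3813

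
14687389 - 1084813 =13602576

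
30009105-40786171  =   - 10777066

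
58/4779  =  58/4779 = 0.01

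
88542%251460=88542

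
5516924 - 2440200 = 3076724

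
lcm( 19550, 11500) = 195500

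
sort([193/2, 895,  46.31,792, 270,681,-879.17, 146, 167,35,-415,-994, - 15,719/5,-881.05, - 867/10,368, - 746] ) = [ - 994, -881.05,-879.17,  -  746, - 415,  -  867/10, - 15, 35, 46.31, 193/2,  719/5, 146,  167,  270, 368,681, 792,  895] 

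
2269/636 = 2269/636 = 3.57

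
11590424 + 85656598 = 97247022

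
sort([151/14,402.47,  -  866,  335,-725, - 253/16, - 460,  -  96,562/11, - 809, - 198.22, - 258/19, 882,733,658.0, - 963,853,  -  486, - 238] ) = [  -  963, - 866, - 809, - 725,  -  486, - 460, - 238, - 198.22, - 96, -253/16, - 258/19,151/14,562/11,335 , 402.47,658.0, 733,853,882] 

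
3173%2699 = 474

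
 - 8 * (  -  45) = 360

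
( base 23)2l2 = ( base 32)1G7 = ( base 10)1543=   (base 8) 3007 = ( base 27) 234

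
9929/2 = 4964+1/2 = 4964.50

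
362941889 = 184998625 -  - 177943264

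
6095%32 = 15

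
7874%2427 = 593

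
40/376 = 5/47= 0.11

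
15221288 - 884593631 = -869372343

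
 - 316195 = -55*5749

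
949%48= 37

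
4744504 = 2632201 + 2112303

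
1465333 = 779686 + 685647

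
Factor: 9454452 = 2^2 * 3^1*7^3*  2297^1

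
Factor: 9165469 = 9165469^1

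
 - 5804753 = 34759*( - 167) 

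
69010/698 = 34505/349= 98.87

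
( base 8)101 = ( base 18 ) 3B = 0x41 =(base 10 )65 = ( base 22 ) 2l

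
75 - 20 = 55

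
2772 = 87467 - 84695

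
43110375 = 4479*9625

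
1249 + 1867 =3116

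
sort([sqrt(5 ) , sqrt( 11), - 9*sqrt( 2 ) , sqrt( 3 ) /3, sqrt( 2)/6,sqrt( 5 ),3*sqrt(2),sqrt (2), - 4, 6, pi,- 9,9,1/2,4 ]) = [ - 9 * sqrt(2),- 9 , - 4,sqrt( 2) /6,  1/2,sqrt(3)/3, sqrt ( 2),sqrt(5 ), sqrt( 5),pi,sqrt( 11), 4,3*sqrt( 2),6, 9]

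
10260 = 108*95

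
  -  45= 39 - 84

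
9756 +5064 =14820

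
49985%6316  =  5773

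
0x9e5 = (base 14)ccd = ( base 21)5FD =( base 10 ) 2533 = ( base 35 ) 22D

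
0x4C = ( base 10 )76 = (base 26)2o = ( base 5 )301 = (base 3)2211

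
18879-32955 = -14076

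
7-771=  - 764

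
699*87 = 60813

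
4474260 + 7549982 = 12024242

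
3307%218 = 37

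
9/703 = 9/703 = 0.01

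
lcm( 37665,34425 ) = 3201525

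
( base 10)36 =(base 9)40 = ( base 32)14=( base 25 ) 1b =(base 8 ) 44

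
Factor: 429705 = 3^4*5^1*1061^1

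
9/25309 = 9/25309= 0.00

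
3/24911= 3/24911 = 0.00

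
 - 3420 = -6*570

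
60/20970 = 2/699= 0.00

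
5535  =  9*615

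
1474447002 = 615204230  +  859242772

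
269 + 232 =501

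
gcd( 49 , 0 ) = 49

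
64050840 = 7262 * 8820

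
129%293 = 129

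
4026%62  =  58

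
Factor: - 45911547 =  - 3^2*11^1*463753^1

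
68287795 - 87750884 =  - 19463089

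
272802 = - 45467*( - 6)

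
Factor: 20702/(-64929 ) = -22/69 =-2^1*3^ (  -  1 )*11^1*23^( - 1)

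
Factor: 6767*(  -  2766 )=-18717522  =  -2^1*3^1 * 67^1 *101^1 *461^1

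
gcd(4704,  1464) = 24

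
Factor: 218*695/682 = 5^1*11^( - 1)*31^ (  -  1)*109^1*139^1=75755/341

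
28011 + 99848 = 127859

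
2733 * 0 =0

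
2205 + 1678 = 3883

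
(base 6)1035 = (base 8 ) 357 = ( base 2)11101111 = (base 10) 239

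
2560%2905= 2560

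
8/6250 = 4/3125=0.00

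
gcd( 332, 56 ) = 4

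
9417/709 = 9417/709 = 13.28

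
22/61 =22/61 = 0.36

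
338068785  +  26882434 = 364951219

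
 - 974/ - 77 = 12 + 50/77 = 12.65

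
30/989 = 30/989 = 0.03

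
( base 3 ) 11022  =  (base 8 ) 164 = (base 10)116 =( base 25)4G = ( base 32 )3K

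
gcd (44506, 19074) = 6358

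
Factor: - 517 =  - 11^1 * 47^1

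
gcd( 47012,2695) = 7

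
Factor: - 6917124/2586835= -2^2 *3^1 * 5^( - 1)*517367^( - 1 )*576427^1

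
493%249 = 244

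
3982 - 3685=297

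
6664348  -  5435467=1228881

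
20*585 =11700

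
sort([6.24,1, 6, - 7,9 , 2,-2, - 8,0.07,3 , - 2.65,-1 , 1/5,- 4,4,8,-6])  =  [ - 8,-7,-6, - 4,  -  2.65,-2 , - 1,0.07,1/5,1, 2,3,4, 6, 6.24,  8, 9]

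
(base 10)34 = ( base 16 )22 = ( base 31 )13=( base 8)42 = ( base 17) 20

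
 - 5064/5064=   -  1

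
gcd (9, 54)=9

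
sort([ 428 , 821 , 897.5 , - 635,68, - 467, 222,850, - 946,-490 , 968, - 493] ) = [  -  946,-635,-493, - 490, - 467,  68, 222,428, 821,850, 897.5, 968 ]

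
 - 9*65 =-585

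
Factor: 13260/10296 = 2^(-1 )* 3^(  -  1)*5^1*11^ ( - 1 )*17^1 = 85/66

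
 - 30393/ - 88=345 + 3/8 = 345.38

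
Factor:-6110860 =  - 2^2 * 5^1*7^1 * 43649^1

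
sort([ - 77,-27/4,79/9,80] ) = [ - 77, - 27/4, 79/9, 80]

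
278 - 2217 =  - 1939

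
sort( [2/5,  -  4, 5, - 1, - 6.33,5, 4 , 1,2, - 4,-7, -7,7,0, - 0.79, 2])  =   [-7, - 7, - 6.33, - 4, - 4,-1,  -  0.79,  0 , 2/5, 1,2,  2, 4,5,5, 7]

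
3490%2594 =896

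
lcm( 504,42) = 504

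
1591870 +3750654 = 5342524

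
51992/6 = 25996/3 = 8665.33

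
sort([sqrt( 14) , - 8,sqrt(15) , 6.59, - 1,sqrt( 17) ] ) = [ - 8, - 1,sqrt( 14 ), sqrt( 15),sqrt(17), 6.59 ]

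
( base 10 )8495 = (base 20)114f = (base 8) 20457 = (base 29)a2r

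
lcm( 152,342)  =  1368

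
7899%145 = 69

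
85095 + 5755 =90850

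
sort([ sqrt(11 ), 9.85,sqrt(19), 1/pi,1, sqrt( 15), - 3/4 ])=[ - 3/4, 1/pi,1,sqrt( 11 ),sqrt( 15), sqrt ( 19 ),9.85 ]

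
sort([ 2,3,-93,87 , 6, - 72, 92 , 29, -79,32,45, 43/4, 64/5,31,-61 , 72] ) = [ - 93, - 79,-72,  -  61, 2,3,6,43/4,64/5,29,31,32, 45, 72,87,92 ] 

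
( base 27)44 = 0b1110000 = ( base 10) 112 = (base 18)64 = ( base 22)52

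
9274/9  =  9274/9=1030.44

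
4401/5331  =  1467/1777 = 0.83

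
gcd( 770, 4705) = 5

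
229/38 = 6 + 1/38= 6.03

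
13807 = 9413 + 4394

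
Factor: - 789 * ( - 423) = 3^3*47^1*263^1 = 333747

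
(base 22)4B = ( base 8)143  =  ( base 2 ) 1100011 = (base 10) 99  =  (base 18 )59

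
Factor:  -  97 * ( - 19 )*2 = 2^1*19^1 * 97^1 = 3686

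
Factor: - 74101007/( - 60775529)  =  19^1*137^( - 1)*547^(  -  1)*811^( - 1)*1327^1 * 2939^1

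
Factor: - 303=  -  3^1*101^1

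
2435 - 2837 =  - 402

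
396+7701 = 8097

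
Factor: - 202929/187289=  - 519/479 = -3^1 * 173^1 * 479^( - 1 ) 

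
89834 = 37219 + 52615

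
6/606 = 1/101 = 0.01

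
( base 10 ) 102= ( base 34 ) 30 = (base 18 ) 5c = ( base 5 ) 402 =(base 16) 66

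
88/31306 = 4/1423=0.00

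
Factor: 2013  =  3^1 *11^1 *61^1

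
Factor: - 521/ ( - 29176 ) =2^ (- 3) * 7^( - 1 ) = 1/56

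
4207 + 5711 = 9918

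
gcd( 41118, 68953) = 1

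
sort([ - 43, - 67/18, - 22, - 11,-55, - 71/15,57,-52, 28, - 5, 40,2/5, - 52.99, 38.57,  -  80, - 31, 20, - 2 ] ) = [ - 80, - 55, - 52.99, - 52, - 43, - 31, - 22, - 11, -5, - 71/15, - 67/18, - 2 , 2/5, 20,28, 38.57,40, 57] 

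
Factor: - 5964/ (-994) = 2^1*3^1=6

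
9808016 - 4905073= 4902943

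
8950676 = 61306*146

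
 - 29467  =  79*(-373 )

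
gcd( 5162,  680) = 2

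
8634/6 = 1439 = 1439.00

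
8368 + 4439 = 12807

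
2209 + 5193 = 7402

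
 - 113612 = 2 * (-56806)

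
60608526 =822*73733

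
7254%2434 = 2386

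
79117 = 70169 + 8948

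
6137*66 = 405042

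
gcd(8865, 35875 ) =5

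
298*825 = 245850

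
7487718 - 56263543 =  -48775825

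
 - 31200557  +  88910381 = 57709824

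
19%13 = 6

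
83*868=72044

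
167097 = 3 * 55699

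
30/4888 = 15/2444 = 0.01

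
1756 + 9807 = 11563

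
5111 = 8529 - 3418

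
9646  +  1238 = 10884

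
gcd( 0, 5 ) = 5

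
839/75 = 11 + 14/75 = 11.19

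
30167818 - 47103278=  - 16935460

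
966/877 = 1+ 89/877=1.10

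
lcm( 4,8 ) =8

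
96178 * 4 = 384712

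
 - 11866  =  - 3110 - 8756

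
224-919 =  - 695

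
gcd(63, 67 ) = 1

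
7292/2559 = 7292/2559 = 2.85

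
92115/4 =92115/4 = 23028.75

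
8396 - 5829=2567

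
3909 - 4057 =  - 148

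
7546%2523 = 2500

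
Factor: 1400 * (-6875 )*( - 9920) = 2^9*5^7*7^1*11^1*31^1 =95480000000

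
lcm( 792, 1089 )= 8712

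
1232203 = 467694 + 764509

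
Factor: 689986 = 2^1 * 11^1*79^1* 397^1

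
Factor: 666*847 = 2^1*3^2 * 7^1*11^2*37^1 = 564102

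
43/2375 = 43/2375 = 0.02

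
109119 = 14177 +94942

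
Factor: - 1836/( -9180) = 1/5 = 5^( - 1)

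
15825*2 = 31650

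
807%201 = 3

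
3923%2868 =1055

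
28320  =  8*3540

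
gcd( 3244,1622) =1622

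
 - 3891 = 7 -3898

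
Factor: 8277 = 3^1*31^1*89^1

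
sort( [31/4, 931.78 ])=[ 31/4, 931.78] 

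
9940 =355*28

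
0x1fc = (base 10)508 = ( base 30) GS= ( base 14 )284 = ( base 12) 364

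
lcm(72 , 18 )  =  72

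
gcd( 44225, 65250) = 725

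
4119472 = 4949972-830500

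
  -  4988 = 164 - 5152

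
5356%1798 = 1760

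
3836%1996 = 1840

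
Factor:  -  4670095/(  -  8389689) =3^( -1 )*5^1 * 7^( -1 )* 11^( - 1 )*53^1 *17623^1*36319^(-1 )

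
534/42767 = 534/42767 = 0.01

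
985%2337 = 985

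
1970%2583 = 1970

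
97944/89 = 97944/89 = 1100.49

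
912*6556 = 5979072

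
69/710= 69/710=0.10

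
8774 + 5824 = 14598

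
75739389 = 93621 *809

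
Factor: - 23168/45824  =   - 181/358=- 2^(-1)*179^(  -  1)*181^1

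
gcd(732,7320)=732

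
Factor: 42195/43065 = 97/99 = 3^ ( - 2 )*11^( - 1)*97^1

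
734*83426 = 61234684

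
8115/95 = 1623/19 = 85.42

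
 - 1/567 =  - 1+566/567 = - 0.00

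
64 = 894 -830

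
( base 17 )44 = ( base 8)110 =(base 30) 2c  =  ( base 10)72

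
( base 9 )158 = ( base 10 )134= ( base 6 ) 342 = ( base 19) 71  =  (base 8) 206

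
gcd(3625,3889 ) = 1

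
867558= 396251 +471307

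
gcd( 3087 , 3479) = 49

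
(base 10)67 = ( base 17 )3G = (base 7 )124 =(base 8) 103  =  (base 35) 1W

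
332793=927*359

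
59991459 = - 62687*(- 957)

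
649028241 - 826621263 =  - 177593022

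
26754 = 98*273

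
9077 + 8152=17229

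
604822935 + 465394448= 1070217383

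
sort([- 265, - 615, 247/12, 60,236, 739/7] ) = [- 615,-265 , 247/12, 60,739/7,  236] 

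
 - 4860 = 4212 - 9072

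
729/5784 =243/1928 = 0.13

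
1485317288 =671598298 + 813718990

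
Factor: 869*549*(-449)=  - 214209369  =  -3^2 * 11^1*61^1*79^1*449^1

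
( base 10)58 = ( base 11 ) 53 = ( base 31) 1R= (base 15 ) 3D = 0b111010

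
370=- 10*( - 37)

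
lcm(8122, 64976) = 64976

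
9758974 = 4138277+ 5620697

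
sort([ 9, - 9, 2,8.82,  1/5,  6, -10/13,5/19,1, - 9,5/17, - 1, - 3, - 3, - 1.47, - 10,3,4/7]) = [ - 10 , - 9, - 9, - 3, - 3, - 1.47, - 1, - 10/13,1/5,5/19,5/17, 4/7,1,2, 3,  6, 8.82,9 ] 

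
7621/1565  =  7621/1565 = 4.87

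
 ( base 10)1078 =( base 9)1427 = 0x436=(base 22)250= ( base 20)2di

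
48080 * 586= 28174880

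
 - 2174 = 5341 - 7515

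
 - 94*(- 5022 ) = 472068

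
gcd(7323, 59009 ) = 1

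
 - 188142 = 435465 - 623607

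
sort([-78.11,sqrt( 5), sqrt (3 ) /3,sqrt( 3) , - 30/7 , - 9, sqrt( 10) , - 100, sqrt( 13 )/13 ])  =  [ - 100, - 78.11, - 9, - 30/7, sqrt( 13) /13,sqrt( 3)/3, sqrt ( 3),sqrt( 5), sqrt( 10 )] 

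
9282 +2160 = 11442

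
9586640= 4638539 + 4948101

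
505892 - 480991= 24901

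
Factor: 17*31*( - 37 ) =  - 19499 = - 17^1*31^1 * 37^1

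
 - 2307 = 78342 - 80649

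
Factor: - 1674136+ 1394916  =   - 2^2*5^1 *23^1*607^1= -279220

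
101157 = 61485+39672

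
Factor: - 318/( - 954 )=1/3 =3^ ( - 1)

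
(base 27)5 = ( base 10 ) 5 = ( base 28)5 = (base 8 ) 5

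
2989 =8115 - 5126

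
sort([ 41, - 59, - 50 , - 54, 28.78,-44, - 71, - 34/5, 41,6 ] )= [ - 71,  -  59,  -  54, - 50, - 44, - 34/5, 6,28.78, 41,41]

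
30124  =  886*34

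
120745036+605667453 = 726412489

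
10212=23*444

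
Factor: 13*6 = 2^1*3^1 *13^1 = 78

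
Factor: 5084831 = 29^1 * 67^1 * 2617^1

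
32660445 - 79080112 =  - 46419667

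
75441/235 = 321+ 6/235 = 321.03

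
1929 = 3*643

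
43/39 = 43/39 =1.10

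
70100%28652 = 12796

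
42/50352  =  7/8392 =0.00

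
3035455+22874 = 3058329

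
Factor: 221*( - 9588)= - 2118948 = - 2^2*3^1*13^1*17^2*47^1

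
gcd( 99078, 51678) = 6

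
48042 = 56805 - 8763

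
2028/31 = 65+13/31 = 65.42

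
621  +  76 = 697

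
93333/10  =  9333 + 3/10 = 9333.30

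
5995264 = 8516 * 704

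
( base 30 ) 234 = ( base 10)1894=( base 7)5344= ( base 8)3546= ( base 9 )2534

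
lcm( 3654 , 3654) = 3654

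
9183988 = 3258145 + 5925843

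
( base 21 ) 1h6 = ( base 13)49b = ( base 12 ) 570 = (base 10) 804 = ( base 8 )1444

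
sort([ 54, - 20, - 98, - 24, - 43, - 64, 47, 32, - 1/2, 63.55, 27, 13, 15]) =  [ - 98, - 64, - 43, - 24, - 20, - 1/2,13, 15, 27, 32, 47, 54,  63.55]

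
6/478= 3/239 =0.01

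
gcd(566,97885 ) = 1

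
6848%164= 124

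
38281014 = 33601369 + 4679645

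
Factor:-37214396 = - 2^2 * 277^1*33587^1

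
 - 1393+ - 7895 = -9288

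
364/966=26/69 = 0.38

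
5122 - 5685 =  - 563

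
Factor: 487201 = 11^1 * 13^1 *3407^1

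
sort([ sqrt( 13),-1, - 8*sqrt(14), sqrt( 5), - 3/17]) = [ - 8 * sqrt(14),  -  1,  -  3/17,sqrt( 5), sqrt(13)]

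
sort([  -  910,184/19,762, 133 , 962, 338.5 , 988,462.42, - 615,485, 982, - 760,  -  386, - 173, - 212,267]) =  [ - 910, - 760, - 615, - 386, - 212, - 173,184/19,133, 267, 338.5, 462.42, 485, 762,962, 982, 988]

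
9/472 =9/472=0.02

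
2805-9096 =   -  6291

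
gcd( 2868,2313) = 3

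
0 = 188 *0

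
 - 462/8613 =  - 14/261  =  - 0.05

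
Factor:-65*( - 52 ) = 2^2*5^1*13^2 = 3380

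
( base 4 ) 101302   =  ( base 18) 394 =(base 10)1138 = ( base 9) 1504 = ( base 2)10001110010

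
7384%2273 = 565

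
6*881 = 5286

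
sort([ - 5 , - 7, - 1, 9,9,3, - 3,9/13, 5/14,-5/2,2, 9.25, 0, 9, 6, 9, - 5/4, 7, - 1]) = [-7, - 5, - 3 , - 5/2, - 5/4, - 1, - 1,0, 5/14,9/13, 2,3,6, 7, 9, 9,9,9,9.25]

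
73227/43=73227/43 = 1702.95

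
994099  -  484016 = 510083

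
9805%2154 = 1189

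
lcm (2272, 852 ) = 6816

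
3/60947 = 3/60947= 0.00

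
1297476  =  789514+507962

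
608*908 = 552064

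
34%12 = 10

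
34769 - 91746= -56977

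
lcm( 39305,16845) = 117915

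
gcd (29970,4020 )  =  30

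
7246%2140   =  826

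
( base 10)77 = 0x4D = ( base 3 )2212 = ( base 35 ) 27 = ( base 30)2H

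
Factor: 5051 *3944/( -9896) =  -2490143/1237 = -17^1*29^1 * 1237^( - 1)*5051^1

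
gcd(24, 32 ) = 8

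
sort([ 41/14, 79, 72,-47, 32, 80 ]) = [ - 47, 41/14, 32,  72, 79,80] 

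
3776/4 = 944 = 944.00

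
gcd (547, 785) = 1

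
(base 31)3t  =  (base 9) 145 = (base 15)82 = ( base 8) 172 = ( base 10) 122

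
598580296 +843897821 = 1442478117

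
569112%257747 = 53618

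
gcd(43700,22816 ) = 92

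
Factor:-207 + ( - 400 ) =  - 607 = - 607^1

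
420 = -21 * ( - 20 )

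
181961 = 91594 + 90367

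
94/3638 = 47/1819 = 0.03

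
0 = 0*7073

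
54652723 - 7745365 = 46907358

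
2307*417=962019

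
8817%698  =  441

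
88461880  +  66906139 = 155368019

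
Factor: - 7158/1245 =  - 2^1*5^( - 1 )*83^( - 1 )*1193^1 = - 2386/415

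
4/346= 2/173 = 0.01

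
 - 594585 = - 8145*73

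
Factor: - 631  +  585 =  - 46 = - 2^1*23^1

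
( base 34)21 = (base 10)69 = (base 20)39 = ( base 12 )59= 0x45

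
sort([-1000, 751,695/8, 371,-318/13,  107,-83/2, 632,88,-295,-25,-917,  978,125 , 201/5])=[- 1000,-917, - 295,-83/2,-25, - 318/13,201/5,695/8,88,107 , 125, 371, 632,  751, 978 ] 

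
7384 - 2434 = 4950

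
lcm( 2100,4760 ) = 71400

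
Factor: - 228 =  - 2^2*3^1*19^1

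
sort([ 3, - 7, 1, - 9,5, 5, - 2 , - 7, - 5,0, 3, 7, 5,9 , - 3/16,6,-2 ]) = [- 9, - 7, - 7,- 5, - 2, - 2, - 3/16, 0, 1,3,3,5,5, 5, 6,7,9] 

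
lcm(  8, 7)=56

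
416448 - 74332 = 342116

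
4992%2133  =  726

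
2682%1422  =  1260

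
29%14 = 1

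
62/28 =31/14=2.21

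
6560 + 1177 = 7737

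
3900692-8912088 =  - 5011396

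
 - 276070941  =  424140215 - 700211156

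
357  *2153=768621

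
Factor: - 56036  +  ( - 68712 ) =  - 2^2*13^1*2399^1 = - 124748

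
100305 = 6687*15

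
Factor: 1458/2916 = 2^ ( - 1)=1/2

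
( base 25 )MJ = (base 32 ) hp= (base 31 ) ib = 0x239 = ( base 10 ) 569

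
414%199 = 16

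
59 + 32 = 91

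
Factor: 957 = 3^1*11^1*29^1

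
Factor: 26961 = 3^1*11^1*19^1*43^1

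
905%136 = 89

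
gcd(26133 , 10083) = 3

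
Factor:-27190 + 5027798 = 2^5 * 156269^1 = 5000608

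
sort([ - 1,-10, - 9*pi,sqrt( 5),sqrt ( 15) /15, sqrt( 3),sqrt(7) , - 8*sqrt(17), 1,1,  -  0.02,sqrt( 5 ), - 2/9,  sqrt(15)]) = [  -  8*sqrt(17), - 9*pi, - 10, - 1, - 2/9, - 0.02,  sqrt(15 )/15, 1,1,sqrt( 3),sqrt (5),sqrt(5),sqrt(7),sqrt(15)]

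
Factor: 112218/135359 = 354/427 = 2^1*3^1*7^(-1) * 59^1 * 61^( - 1 ) 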